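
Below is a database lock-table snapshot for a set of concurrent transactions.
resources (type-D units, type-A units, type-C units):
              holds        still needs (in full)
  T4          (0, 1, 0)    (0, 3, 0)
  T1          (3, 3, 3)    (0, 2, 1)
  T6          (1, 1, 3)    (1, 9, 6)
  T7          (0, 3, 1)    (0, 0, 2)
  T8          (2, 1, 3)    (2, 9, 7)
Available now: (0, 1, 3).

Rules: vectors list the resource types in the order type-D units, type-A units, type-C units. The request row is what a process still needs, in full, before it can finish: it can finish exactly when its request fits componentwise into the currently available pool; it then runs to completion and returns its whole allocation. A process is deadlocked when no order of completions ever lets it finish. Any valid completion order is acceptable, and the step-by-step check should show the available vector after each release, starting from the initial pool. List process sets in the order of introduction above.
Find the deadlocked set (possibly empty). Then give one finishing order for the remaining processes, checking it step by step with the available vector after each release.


The deadlocked set is T6 and T8.
Key observation: type-A units is the bottleneck — with T7, T1, T4 done the pool holds (3, 8, 7), short of every remaining need.
One completion order for the rest: T7, T1, T4. Step-by-step check:
  pool = (0, 1, 3)
  T7: need (0, 0, 2) fits (0, 1, 3); releases (0, 3, 1), pool now (0, 4, 4)
  T1: need (0, 2, 1) fits (0, 4, 4); releases (3, 3, 3), pool now (3, 7, 7)
  T4: need (0, 3, 0) fits (3, 7, 7); releases (0, 1, 0), pool now (3, 8, 7)
The stuck group stays short no matter what:
  T6 cannot run: need (1, 9, 6) vs free (3, 8, 7) (insufficient type-A units)
  T8 cannot run: need (2, 9, 7) vs free (3, 8, 7) (insufficient type-A units)


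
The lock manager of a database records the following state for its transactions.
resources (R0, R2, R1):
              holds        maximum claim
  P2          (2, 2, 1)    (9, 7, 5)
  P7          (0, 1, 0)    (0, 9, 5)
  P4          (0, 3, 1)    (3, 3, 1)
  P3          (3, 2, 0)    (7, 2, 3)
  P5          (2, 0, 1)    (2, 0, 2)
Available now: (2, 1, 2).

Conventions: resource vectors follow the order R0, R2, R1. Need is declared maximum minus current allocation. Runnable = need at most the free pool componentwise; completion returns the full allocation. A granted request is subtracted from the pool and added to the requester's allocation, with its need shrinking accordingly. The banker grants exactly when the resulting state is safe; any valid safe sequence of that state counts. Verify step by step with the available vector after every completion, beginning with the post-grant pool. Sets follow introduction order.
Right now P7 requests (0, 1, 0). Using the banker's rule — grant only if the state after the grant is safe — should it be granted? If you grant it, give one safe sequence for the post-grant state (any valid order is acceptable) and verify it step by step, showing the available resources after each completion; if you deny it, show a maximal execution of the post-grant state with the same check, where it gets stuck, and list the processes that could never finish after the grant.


GRANT — the state after the grant stays safe, e.g. via P5, P4, P3, P2, P7.
Key observation: post-grant, (2, 0, 2) remains, and an order beginning with P5 completes everyone.
Verifying the post-grant state step by step:
  pool = (2, 0, 2)
  P5 needs (0, 0, 1) <= (2, 0, 2) -> finishes; pool += (2, 0, 1) = (4, 0, 3)
  P4 needs (3, 0, 0) <= (4, 0, 3) -> finishes; pool += (0, 3, 1) = (4, 3, 4)
  P3 needs (4, 0, 3) <= (4, 3, 4) -> finishes; pool += (3, 2, 0) = (7, 5, 4)
  P2 needs (7, 5, 4) <= (7, 5, 4) -> finishes; pool += (2, 2, 1) = (9, 7, 5)
  P7 needs (0, 7, 5) <= (9, 7, 5) -> finishes; pool += (0, 2, 0) = (9, 9, 5)


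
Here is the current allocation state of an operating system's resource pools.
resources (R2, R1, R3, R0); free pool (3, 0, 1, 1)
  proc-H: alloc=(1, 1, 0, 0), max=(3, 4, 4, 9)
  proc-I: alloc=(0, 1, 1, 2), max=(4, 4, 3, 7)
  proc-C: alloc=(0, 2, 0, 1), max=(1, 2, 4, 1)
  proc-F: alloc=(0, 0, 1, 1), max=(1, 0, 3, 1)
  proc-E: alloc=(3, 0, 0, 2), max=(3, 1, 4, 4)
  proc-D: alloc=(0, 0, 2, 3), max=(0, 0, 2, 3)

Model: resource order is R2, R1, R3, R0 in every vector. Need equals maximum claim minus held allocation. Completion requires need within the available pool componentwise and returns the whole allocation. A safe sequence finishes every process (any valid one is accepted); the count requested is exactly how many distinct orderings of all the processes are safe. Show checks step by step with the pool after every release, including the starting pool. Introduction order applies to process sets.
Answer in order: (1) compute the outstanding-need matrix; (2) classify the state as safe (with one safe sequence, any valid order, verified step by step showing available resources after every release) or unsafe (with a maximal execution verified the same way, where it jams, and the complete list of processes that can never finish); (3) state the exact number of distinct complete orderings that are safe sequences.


(1) Outstanding need per process (order R2, R1, R3, R0):
  proc-H: (2, 3, 4, 9)
  proc-I: (4, 3, 2, 5)
  proc-C: (1, 0, 4, 0)
  proc-F: (1, 0, 2, 0)
  proc-E: (0, 1, 4, 2)
  proc-D: (0, 0, 0, 0)
(2) UNSAFE.
Key observation: the pool after proc-D, proc-F, proc-C, proc-E is (6, 2, 4, 8); every surviving request exceeds it in R1, so progress ends there.
The run proc-D, proc-F, proc-C, proc-E cannot be extended any further. Check, step by step:
  pool = (3, 0, 1, 1)
  run proc-D (needs (0, 0, 0, 0), free (3, 0, 1, 1)); after release of (0, 0, 2, 3) the pool is (3, 0, 3, 4)
  run proc-F (needs (1, 0, 2, 0), free (3, 0, 3, 4)); after release of (0, 0, 1, 1) the pool is (3, 0, 4, 5)
  run proc-C (needs (1, 0, 4, 0), free (3, 0, 4, 5)); after release of (0, 2, 0, 1) the pool is (3, 2, 4, 6)
  run proc-E (needs (0, 1, 4, 2), free (3, 2, 4, 6)); after release of (3, 0, 0, 2) the pool is (6, 2, 4, 8)
  proc-H cannot run: need (2, 3, 4, 9) vs free (6, 2, 4, 8) (insufficient R1 and R0)
  proc-I cannot run: need (4, 3, 2, 5) vs free (6, 2, 4, 8) (insufficient R1)
Permanently blocked: proc-H and proc-I.
(3) The exact count: 0 of the possible complete orderings are safe sequences.


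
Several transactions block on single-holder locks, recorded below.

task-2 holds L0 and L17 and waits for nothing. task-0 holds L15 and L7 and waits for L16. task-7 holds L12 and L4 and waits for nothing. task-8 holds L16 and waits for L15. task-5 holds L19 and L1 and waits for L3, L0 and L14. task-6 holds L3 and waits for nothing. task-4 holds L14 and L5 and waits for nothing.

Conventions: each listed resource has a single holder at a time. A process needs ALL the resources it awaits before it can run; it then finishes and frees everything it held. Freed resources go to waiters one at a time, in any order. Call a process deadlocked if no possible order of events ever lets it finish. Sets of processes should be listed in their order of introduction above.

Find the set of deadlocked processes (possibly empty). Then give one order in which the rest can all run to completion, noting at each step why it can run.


Deadlocked: task-0 and task-8.
Key observation: nobody on the ring task-0 -> task-8 -> task-0 can start until another member finishes, which never happens; no other process is dragged down with it.
The rest can finish in the order task-7, task-2, task-6, task-4, task-5.
Check, step by step:
  run task-7 (it waits on nothing); releases L12 and L4
  run task-2 (it waits on nothing); releases L0 and L17
  run task-6 (it waits on nothing); releases L3
  run task-4 (it waits on nothing); releases L14 and L5
  task-5 waits on L3, L0 and L14 — all released -> runs and releases L19 and L1


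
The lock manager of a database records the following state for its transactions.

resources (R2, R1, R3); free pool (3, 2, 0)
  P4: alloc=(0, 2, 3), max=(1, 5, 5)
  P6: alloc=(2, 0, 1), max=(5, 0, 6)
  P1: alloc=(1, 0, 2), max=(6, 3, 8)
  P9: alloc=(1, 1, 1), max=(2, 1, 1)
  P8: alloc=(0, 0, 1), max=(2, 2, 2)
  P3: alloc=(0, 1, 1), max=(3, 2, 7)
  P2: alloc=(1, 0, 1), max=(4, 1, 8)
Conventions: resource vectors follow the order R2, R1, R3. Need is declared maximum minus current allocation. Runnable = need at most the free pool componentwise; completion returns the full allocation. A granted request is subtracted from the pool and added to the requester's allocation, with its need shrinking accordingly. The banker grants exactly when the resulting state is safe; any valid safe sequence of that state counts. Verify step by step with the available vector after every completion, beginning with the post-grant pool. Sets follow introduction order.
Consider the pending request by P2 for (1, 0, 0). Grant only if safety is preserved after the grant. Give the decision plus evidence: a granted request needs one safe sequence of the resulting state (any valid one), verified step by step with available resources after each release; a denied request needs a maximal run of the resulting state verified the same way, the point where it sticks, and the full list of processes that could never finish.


GRANT: granting preserves safety; a valid post-grant sequence is P9, P8, P4, P6, P3, P1, P2.
Key observation: post-grant, (2, 2, 0) remains, and an order beginning with P9 completes everyone.
Step-by-step check of the post-grant state:
  pool = (2, 2, 0)
  P9 needs (1, 0, 0) <= (2, 2, 0) -> finishes; pool += (1, 1, 1) = (3, 3, 1)
  P8 needs (2, 2, 1) <= (3, 3, 1) -> finishes; pool += (0, 0, 1) = (3, 3, 2)
  P4 needs (1, 3, 2) <= (3, 3, 2) -> finishes; pool += (0, 2, 3) = (3, 5, 5)
  P6 needs (3, 0, 5) <= (3, 5, 5) -> finishes; pool += (2, 0, 1) = (5, 5, 6)
  P3 needs (3, 1, 6) <= (5, 5, 6) -> finishes; pool += (0, 1, 1) = (5, 6, 7)
  P1 needs (5, 3, 6) <= (5, 6, 7) -> finishes; pool += (1, 0, 2) = (6, 6, 9)
  P2 needs (2, 1, 7) <= (6, 6, 9) -> finishes; pool += (2, 0, 1) = (8, 6, 10)


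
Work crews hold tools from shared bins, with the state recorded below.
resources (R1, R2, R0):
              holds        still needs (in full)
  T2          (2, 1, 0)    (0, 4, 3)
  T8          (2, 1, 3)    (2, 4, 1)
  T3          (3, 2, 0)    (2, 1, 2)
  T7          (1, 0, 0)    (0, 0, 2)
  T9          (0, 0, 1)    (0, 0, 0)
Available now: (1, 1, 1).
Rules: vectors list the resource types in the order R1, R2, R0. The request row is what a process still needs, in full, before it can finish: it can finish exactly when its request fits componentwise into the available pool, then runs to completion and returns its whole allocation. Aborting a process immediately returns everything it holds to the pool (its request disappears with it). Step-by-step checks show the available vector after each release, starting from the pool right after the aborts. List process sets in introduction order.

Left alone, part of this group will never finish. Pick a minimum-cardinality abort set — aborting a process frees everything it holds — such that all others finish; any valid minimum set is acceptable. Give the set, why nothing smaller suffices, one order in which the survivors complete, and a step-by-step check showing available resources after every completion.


Minimum abort set: T2.
Key observation: the deadlocked T8 becomes finishable only because T2 released (2, 1, 0); it completes at step 4 below.
No smaller set exists: with zero aborts the deadlock remains.
The survivors complete as T9, T7, T3, T8. Step-by-step check (starting from the post-abort pool):
  pool = (3, 2, 1)
  run T9 (needs (0, 0, 0), free (3, 2, 1)); after release of (0, 0, 1) the pool is (3, 2, 2)
  run T7 (needs (0, 0, 2), free (3, 2, 2)); after release of (1, 0, 0) the pool is (4, 2, 2)
  run T3 (needs (2, 1, 2), free (4, 2, 2)); after release of (3, 2, 0) the pool is (7, 4, 2)
  run T8 (needs (2, 4, 1), free (7, 4, 2)); after release of (2, 1, 3) the pool is (9, 5, 5)


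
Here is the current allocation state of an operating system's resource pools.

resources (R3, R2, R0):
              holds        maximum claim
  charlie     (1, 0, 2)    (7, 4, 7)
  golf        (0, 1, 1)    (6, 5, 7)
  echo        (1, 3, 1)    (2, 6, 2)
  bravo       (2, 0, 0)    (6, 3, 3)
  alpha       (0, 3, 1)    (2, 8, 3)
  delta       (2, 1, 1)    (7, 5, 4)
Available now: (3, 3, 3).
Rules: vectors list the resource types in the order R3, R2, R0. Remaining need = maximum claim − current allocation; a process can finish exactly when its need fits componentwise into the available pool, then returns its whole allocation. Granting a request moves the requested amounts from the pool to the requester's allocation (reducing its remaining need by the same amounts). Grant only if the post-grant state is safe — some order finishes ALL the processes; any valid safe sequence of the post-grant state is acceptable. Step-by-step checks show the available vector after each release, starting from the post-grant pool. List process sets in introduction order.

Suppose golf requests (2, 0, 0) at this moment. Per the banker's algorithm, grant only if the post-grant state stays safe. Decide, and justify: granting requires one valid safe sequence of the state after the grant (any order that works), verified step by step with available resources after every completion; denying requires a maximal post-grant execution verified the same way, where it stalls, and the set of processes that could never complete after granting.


DENY: after the grant no complete ordering would exist.
Key observation: once echo, alpha finish, the pool peaks at (2, 9, 5) — and every remaining process still needs more R3 than that.
Pretend the grant happened; the run echo, alpha goes as far as possible. Check, step by step:
  pool = (1, 3, 3)
  run echo (needs (1, 3, 1), free (1, 3, 3)); after release of (1, 3, 1) the pool is (2, 6, 4)
  run alpha (needs (2, 5, 2), free (2, 6, 4)); after release of (0, 3, 1) the pool is (2, 9, 5)
  charlie cannot run: need (6, 4, 5) vs free (2, 9, 5) (insufficient R3)
  golf cannot run: need (4, 4, 6) vs free (2, 9, 5) (insufficient R3 and R0)
  bravo cannot run: need (4, 3, 3) vs free (2, 9, 5) (insufficient R3)
  delta cannot run: need (5, 4, 3) vs free (2, 9, 5) (insufficient R3)
Had the request been granted, charlie, golf, bravo and delta could never finish.


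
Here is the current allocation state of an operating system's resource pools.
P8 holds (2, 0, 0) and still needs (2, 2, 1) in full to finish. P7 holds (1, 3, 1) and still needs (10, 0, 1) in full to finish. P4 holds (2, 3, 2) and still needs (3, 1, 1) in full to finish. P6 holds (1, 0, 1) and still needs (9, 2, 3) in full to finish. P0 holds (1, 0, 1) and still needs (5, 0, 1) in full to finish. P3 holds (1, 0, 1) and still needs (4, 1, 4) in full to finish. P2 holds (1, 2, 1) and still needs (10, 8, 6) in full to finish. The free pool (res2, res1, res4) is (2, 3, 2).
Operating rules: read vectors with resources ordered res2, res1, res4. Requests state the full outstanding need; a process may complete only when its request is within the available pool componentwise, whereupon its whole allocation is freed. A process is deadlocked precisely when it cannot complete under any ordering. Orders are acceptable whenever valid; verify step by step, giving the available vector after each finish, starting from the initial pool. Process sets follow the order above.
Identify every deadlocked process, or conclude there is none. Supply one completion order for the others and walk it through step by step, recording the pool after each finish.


Deadlocked set: P7, P6 and P2.
Key observation: the wall is res2: completing P8, P4, P0, P3 brings the pool only to (8, 6, 6), and all the rest need more.
A valid finishing order for the others: P8, P4, P0, P3. Check, step by step:
  pool = (2, 3, 2)
  P8 needs (2, 2, 1) <= (2, 3, 2) -> finishes; pool += (2, 0, 0) = (4, 3, 2)
  P4 needs (3, 1, 1) <= (4, 3, 2) -> finishes; pool += (2, 3, 2) = (6, 6, 4)
  P0 needs (5, 0, 1) <= (6, 6, 4) -> finishes; pool += (1, 0, 1) = (7, 6, 5)
  P3 needs (4, 1, 4) <= (7, 6, 5) -> finishes; pool += (1, 0, 1) = (8, 6, 6)
The stuck group stays short no matter what:
  P7 still needs (10, 0, 1) but only (8, 6, 6) is free — short on res2
  P6 still needs (9, 2, 3) but only (8, 6, 6) is free — short on res2
  P2 still needs (10, 8, 6) but only (8, 6, 6) is free — short on res2 and res1


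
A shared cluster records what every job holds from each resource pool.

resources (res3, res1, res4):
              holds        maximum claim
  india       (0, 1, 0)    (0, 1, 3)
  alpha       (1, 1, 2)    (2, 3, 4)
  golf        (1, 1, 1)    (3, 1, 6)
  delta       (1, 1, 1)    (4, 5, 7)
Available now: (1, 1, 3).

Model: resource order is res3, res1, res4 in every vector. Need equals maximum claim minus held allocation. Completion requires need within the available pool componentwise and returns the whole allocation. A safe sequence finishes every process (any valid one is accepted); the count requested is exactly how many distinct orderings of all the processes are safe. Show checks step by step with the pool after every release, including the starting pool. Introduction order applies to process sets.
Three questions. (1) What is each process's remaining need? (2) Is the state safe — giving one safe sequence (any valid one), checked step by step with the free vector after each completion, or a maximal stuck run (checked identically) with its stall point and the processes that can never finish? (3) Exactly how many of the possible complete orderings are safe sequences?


(1) Outstanding need per process (order res3, res1, res4):
  india: (0, 0, 3)
  alpha: (1, 2, 2)
  golf: (2, 0, 5)
  delta: (3, 4, 6)
(2) The state is SAFE; one workable sequence: india, alpha, golf, delta.
Key observation: reading the order forward, india is the first process whose need (0, 0, 3) meets the free pool (1, 1, 3) exactly on a resource it requests.
Walking it through:
  pool = (1, 1, 3)
  india needs (0, 0, 3) <= (1, 1, 3) -> finishes; pool += (0, 1, 0) = (1, 2, 3)
  alpha needs (1, 2, 2) <= (1, 2, 3) -> finishes; pool += (1, 1, 2) = (2, 3, 5)
  golf needs (2, 0, 5) <= (2, 3, 5) -> finishes; pool += (1, 1, 1) = (3, 4, 6)
  delta needs (3, 4, 6) <= (3, 4, 6) -> finishes; pool += (1, 1, 1) = (4, 5, 7)
(3) The exact count: 1 of the possible complete orderings is a safe sequence.


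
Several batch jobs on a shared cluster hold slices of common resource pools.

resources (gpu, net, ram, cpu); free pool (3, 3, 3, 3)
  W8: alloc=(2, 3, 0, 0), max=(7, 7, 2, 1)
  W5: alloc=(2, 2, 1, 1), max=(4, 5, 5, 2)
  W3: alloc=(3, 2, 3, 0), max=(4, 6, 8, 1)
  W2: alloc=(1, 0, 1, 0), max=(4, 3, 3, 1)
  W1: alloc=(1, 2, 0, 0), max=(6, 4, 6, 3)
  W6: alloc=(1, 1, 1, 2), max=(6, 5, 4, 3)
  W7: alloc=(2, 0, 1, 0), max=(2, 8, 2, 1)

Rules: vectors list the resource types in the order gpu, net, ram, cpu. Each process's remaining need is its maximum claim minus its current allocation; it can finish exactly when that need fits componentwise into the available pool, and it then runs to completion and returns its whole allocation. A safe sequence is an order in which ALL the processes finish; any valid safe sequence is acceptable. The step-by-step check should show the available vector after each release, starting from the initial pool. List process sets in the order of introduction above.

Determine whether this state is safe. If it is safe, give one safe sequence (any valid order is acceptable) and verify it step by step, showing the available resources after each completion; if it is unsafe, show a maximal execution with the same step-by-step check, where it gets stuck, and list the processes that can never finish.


SAFE. One safe sequence: W2, W5, W6, W8, W1, W3, W7.
Key observation: reading the order forward, W2 is the first process whose need (3, 3, 2, 1) meets the free pool (3, 3, 3, 3) exactly on a resource it requests.
Step-by-step check:
  pool = (3, 3, 3, 3)
  W2 needs (3, 3, 2, 1) <= (3, 3, 3, 3) -> finishes; pool += (1, 0, 1, 0) = (4, 3, 4, 3)
  W5 needs (2, 3, 4, 1) <= (4, 3, 4, 3) -> finishes; pool += (2, 2, 1, 1) = (6, 5, 5, 4)
  W6 needs (5, 4, 3, 1) <= (6, 5, 5, 4) -> finishes; pool += (1, 1, 1, 2) = (7, 6, 6, 6)
  W8 needs (5, 4, 2, 1) <= (7, 6, 6, 6) -> finishes; pool += (2, 3, 0, 0) = (9, 9, 6, 6)
  W1 needs (5, 2, 6, 3) <= (9, 9, 6, 6) -> finishes; pool += (1, 2, 0, 0) = (10, 11, 6, 6)
  W3 needs (1, 4, 5, 1) <= (10, 11, 6, 6) -> finishes; pool += (3, 2, 3, 0) = (13, 13, 9, 6)
  W7 needs (0, 8, 1, 1) <= (13, 13, 9, 6) -> finishes; pool += (2, 0, 1, 0) = (15, 13, 10, 6)


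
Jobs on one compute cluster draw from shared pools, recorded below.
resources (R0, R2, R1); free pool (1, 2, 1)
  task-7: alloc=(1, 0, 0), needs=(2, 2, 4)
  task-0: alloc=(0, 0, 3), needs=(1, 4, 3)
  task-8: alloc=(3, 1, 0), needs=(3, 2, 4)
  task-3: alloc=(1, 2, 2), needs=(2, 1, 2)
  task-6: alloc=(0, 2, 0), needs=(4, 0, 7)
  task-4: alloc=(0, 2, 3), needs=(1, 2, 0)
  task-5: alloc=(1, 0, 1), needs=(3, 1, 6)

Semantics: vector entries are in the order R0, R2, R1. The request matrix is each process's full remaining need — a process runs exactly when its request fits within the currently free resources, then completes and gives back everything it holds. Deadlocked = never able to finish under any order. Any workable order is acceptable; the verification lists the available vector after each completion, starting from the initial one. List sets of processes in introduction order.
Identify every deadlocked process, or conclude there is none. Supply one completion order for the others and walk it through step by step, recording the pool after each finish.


Deadlocked: task-7, task-8, task-3, task-6 and task-5.
Key observation: the pool after task-4, task-0 is (1, 4, 7); every surviving request exceeds it in R0, so progress ends there.
A valid finishing order for the others: task-4, task-0. Check, step by step:
  pool = (1, 2, 1)
  task-4 needs (1, 2, 0) <= (1, 2, 1) -> finishes; pool += (0, 2, 3) = (1, 4, 4)
  task-0 needs (1, 4, 3) <= (1, 4, 4) -> finishes; pool += (0, 0, 3) = (1, 4, 7)
The stuck group stays short no matter what:
  task-7 cannot run: need (2, 2, 4) vs free (1, 4, 7) (insufficient R0)
  task-8 cannot run: need (3, 2, 4) vs free (1, 4, 7) (insufficient R0)
  task-3 cannot run: need (2, 1, 2) vs free (1, 4, 7) (insufficient R0)
  task-6 cannot run: need (4, 0, 7) vs free (1, 4, 7) (insufficient R0)
  task-5 cannot run: need (3, 1, 6) vs free (1, 4, 7) (insufficient R0)


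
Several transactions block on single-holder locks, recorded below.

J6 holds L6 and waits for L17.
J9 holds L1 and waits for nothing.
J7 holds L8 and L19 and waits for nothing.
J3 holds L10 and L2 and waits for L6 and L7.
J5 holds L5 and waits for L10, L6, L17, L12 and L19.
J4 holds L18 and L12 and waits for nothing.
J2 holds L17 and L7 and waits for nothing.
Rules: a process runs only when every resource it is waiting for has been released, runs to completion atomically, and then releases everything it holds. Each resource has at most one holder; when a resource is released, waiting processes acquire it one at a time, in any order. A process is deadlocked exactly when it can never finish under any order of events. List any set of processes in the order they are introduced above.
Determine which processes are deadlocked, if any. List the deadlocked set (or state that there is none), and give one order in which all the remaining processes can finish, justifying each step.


Nothing here is deadlocked.
Key observation: although several processes wait, no cycle exists — each chain bottoms out at a free runner.
The rest can finish in the order J7, J9, J2, J4, J6, J3, J5.
Step-by-step check:
  J7 waits on nothing -> runs at once and releases L8 and L19
  J9 waits on nothing -> runs at once and releases L1
  J2 waits on nothing -> runs at once and releases L17 and L7
  J4 waits on nothing -> runs at once and releases L18 and L12
  J6 waits on L17 — all released -> runs and releases L6
  J3 waits on L6 and L7 — all released -> runs and releases L10 and L2
  J5 waits on L10, L6, L17, L12 and L19 — all released -> runs and releases L5


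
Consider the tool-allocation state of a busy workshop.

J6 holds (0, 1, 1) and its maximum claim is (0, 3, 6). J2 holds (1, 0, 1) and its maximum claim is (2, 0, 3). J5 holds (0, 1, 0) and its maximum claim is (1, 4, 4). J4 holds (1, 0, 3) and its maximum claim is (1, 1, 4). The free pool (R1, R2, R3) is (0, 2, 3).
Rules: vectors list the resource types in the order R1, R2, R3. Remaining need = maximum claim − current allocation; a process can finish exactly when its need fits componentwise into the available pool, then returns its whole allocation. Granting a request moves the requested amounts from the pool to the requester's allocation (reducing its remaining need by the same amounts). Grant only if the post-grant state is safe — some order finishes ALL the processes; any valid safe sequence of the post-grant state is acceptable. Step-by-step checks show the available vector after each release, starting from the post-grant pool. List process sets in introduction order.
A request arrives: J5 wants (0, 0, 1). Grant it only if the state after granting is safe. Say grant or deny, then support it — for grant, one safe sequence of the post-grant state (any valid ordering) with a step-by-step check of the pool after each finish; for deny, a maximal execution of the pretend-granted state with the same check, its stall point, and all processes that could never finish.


GRANT. The post-grant state is safe; one safe sequence: J4, J6, J5, J2.
Key observation: even at the reduced pool (0, 2, 2), J4 fits immediately, so safety survives the grant.
Check on the post-grant state, step by step:
  pool = (0, 2, 2)
  J4 needs (0, 1, 1) <= (0, 2, 2) -> finishes; pool += (1, 0, 3) = (1, 2, 5)
  J6 needs (0, 2, 5) <= (1, 2, 5) -> finishes; pool += (0, 1, 1) = (1, 3, 6)
  J5 needs (1, 3, 3) <= (1, 3, 6) -> finishes; pool += (0, 1, 1) = (1, 4, 7)
  J2 needs (1, 0, 2) <= (1, 4, 7) -> finishes; pool += (1, 0, 1) = (2, 4, 8)


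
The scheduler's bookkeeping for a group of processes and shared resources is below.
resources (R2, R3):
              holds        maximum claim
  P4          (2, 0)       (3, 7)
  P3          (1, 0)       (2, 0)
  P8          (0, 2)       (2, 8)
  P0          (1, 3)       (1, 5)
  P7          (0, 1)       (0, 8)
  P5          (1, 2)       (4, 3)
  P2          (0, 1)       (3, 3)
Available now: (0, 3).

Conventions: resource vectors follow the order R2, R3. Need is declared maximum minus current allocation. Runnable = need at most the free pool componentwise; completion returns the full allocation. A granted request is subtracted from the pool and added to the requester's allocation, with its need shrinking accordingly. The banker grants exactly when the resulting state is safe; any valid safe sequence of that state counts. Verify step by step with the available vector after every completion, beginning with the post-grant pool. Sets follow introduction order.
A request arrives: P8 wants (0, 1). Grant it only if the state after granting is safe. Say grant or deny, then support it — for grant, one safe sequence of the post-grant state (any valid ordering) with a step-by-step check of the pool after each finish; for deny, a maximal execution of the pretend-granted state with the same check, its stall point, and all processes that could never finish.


GRANT. The post-grant state is safe; one safe sequence: P0, P3, P8, P4, P2, P5, P7.
Key observation: after the grant the pool drops to (0, 2), which still lets P0 finish first and unwind the rest.
Verifying the post-grant state step by step:
  pool = (0, 2)
  P0 needs (0, 2) <= (0, 2) -> finishes; pool += (1, 3) = (1, 5)
  P3 needs (1, 0) <= (1, 5) -> finishes; pool += (1, 0) = (2, 5)
  P8 needs (2, 5) <= (2, 5) -> finishes; pool += (0, 3) = (2, 8)
  P4 needs (1, 7) <= (2, 8) -> finishes; pool += (2, 0) = (4, 8)
  P2 needs (3, 2) <= (4, 8) -> finishes; pool += (0, 1) = (4, 9)
  P5 needs (3, 1) <= (4, 9) -> finishes; pool += (1, 2) = (5, 11)
  P7 needs (0, 7) <= (5, 11) -> finishes; pool += (0, 1) = (5, 12)


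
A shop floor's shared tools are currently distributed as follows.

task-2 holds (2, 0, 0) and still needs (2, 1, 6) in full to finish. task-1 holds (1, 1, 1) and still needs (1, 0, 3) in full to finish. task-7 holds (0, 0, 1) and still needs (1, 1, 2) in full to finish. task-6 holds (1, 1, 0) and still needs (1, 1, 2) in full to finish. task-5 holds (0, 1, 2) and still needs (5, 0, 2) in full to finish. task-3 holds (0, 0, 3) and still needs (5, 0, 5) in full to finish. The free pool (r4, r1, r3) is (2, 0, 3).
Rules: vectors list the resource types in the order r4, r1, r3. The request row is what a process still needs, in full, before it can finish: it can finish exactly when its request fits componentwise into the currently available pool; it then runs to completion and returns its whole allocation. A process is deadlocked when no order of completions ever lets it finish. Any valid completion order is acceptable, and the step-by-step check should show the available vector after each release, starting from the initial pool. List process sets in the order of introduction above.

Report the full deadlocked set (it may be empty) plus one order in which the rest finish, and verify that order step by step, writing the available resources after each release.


Deadlocked set: task-2, task-5 and task-3.
Key observation: after task-1, task-6, task-7 the pool peaks at (4, 2, 5), and each blocked process is short somewhere: task-2 on r3; task-5 on r4; task-3 on r4.
One completion order for the rest: task-1, task-6, task-7. Step-by-step check:
  pool = (2, 0, 3)
  run task-1 (needs (1, 0, 3), free (2, 0, 3)); after release of (1, 1, 1) the pool is (3, 1, 4)
  run task-6 (needs (1, 1, 2), free (3, 1, 4)); after release of (1, 1, 0) the pool is (4, 2, 4)
  run task-7 (needs (1, 1, 2), free (4, 2, 4)); after release of (0, 0, 1) the pool is (4, 2, 5)
The stuck group stays short no matter what:
  task-2 still needs (2, 1, 6) but only (4, 2, 5) is free — short on r3
  task-5 still needs (5, 0, 2) but only (4, 2, 5) is free — short on r4
  task-3 still needs (5, 0, 5) but only (4, 2, 5) is free — short on r4


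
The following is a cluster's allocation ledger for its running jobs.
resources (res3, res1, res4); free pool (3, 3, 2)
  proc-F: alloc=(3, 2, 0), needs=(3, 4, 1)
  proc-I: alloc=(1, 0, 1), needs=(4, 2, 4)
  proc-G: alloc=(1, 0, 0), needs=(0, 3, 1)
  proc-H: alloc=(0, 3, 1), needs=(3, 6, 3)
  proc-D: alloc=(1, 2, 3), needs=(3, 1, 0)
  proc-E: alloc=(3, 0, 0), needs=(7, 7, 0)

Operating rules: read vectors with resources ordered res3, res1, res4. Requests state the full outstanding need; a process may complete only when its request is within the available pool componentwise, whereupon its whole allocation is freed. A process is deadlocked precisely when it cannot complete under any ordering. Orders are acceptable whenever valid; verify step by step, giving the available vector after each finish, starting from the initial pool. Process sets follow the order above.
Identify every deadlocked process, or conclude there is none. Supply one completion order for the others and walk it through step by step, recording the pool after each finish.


The deadlocked set is empty.
Key observation: the pool covers proc-D at once, and every later process fits after earlier releases.
A valid finishing order for the others: proc-D, proc-F, proc-I, proc-G, proc-E, proc-H. Step-by-step check:
  pool = (3, 3, 2)
  run proc-D (needs (3, 1, 0), free (3, 3, 2)); after release of (1, 2, 3) the pool is (4, 5, 5)
  run proc-F (needs (3, 4, 1), free (4, 5, 5)); after release of (3, 2, 0) the pool is (7, 7, 5)
  run proc-I (needs (4, 2, 4), free (7, 7, 5)); after release of (1, 0, 1) the pool is (8, 7, 6)
  run proc-G (needs (0, 3, 1), free (8, 7, 6)); after release of (1, 0, 0) the pool is (9, 7, 6)
  run proc-E (needs (7, 7, 0), free (9, 7, 6)); after release of (3, 0, 0) the pool is (12, 7, 6)
  run proc-H (needs (3, 6, 3), free (12, 7, 6)); after release of (0, 3, 1) the pool is (12, 10, 7)


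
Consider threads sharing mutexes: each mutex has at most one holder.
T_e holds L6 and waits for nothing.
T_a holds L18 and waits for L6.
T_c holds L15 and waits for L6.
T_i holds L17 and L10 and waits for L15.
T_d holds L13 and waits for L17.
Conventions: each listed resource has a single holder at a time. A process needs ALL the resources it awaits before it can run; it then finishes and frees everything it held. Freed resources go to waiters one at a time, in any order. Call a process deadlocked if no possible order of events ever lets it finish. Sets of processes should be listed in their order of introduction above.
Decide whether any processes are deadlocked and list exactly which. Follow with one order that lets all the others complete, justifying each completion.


Nothing here is deadlocked.
Key observation: all waits point, directly or indirectly, at processes that can finish, so nothing is permanently blocked.
The rest can finish in the order T_e, T_c, T_i, T_d, T_a.
Step-by-step check:
  T_e: no waits; runs immediately, freeing L6
  run T_c (all its waits — L6 — are resolved); releases L15
  run T_i (all its waits — L15 — are resolved); releases L17 and L10
  run T_d (all its waits — L17 — are resolved); releases L13
  run T_a (all its waits — L6 — are resolved); releases L18


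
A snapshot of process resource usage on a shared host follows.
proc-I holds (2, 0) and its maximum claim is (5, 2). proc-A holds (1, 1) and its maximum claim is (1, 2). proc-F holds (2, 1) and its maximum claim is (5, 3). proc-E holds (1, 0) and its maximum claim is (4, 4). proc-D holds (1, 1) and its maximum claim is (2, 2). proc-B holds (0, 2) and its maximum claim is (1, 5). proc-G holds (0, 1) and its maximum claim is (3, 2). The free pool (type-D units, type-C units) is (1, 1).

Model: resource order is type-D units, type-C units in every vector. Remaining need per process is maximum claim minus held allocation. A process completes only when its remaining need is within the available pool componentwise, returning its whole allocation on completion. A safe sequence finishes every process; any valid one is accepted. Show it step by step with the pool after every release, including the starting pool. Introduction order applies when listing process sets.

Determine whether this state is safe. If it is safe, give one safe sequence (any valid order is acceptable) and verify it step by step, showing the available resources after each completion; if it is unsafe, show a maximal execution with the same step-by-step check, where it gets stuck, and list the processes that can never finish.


The state is SAFE; one workable sequence: proc-D, proc-A, proc-F, proc-E, proc-I, proc-G, proc-B.
Key observation: proc-D marks the first exact bind of the order: its need (1, 1) fits the free (1, 1) with zero slack on a requested resource.
Walking it through:
  pool = (1, 1)
  proc-D: need (1, 1) fits (1, 1); releases (1, 1), pool now (2, 2)
  proc-A: need (0, 1) fits (2, 2); releases (1, 1), pool now (3, 3)
  proc-F: need (3, 2) fits (3, 3); releases (2, 1), pool now (5, 4)
  proc-E: need (3, 4) fits (5, 4); releases (1, 0), pool now (6, 4)
  proc-I: need (3, 2) fits (6, 4); releases (2, 0), pool now (8, 4)
  proc-G: need (3, 1) fits (8, 4); releases (0, 1), pool now (8, 5)
  proc-B: need (1, 3) fits (8, 5); releases (0, 2), pool now (8, 7)


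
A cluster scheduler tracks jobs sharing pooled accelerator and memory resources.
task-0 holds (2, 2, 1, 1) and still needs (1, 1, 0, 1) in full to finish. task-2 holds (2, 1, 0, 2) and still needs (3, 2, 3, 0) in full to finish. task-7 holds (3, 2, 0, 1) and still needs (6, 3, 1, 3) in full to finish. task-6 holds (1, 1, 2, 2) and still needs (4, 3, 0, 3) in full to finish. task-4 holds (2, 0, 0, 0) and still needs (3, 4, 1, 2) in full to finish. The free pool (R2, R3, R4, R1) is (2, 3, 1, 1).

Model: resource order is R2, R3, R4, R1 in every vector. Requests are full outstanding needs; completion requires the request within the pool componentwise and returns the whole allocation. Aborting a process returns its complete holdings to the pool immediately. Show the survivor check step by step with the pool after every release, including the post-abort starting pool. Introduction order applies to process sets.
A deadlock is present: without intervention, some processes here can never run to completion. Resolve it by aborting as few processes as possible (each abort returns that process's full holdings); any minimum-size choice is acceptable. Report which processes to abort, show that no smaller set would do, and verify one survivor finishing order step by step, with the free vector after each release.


Abort task-7.
Key observation: no ordering could ever have run task-6 before the abort of task-7; with (3, 2, 0, 1) back in the pool it fits at step 2.
Why nothing smaller works: aborting no one leaves the state deadlocked as given.
One survivor order: task-0, task-6, task-2, task-4. Walking it through (post-abort pool first):
  pool = (5, 5, 1, 2)
  run task-0 (needs (1, 1, 0, 1), free (5, 5, 1, 2)); after release of (2, 2, 1, 1) the pool is (7, 7, 2, 3)
  run task-6 (needs (4, 3, 0, 3), free (7, 7, 2, 3)); after release of (1, 1, 2, 2) the pool is (8, 8, 4, 5)
  run task-2 (needs (3, 2, 3, 0), free (8, 8, 4, 5)); after release of (2, 1, 0, 2) the pool is (10, 9, 4, 7)
  run task-4 (needs (3, 4, 1, 2), free (10, 9, 4, 7)); after release of (2, 0, 0, 0) the pool is (12, 9, 4, 7)


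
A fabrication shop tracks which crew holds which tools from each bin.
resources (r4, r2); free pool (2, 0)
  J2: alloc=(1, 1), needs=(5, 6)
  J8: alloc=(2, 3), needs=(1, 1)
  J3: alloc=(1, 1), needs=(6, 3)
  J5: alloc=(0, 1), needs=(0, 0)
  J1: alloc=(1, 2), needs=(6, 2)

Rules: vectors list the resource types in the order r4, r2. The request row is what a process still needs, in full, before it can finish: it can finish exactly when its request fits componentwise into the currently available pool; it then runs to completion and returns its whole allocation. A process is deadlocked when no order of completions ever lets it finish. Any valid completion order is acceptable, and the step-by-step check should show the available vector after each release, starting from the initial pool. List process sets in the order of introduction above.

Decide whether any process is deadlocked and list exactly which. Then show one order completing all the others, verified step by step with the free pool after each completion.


Deadlocked: J2, J3 and J1.
Key observation: once J5, J8 finish, the pool peaks at (4, 4) — and every remaining process still needs more r4 than that.
The rest can finish in the order J5, J8. Verifying each step:
  pool = (2, 0)
  run J5 (needs (0, 0), free (2, 0)); after release of (0, 1) the pool is (2, 1)
  run J8 (needs (1, 1), free (2, 1)); after release of (2, 3) the pool is (4, 4)
The blocked processes can never fit:
  J2 cannot run: need (5, 6) vs free (4, 4) (insufficient r4 and r2)
  J3 cannot run: need (6, 3) vs free (4, 4) (insufficient r4)
  J1 cannot run: need (6, 2) vs free (4, 4) (insufficient r4)


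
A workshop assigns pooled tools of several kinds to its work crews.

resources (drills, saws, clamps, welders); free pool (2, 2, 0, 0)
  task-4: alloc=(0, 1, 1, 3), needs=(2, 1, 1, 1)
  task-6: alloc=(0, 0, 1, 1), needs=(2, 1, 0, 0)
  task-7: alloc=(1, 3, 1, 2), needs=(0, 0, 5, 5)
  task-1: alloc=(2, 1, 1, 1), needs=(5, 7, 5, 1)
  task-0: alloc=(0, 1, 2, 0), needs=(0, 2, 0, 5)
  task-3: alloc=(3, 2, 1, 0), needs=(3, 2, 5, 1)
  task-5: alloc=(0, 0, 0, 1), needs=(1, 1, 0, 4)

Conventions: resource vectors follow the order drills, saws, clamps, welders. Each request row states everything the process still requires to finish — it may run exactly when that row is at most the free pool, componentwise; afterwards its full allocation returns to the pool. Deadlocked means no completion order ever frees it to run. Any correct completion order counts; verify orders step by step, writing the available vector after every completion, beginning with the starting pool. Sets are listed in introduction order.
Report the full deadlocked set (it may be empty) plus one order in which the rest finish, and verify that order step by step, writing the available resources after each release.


Deadlocked: task-7, task-1 and task-3.
Key observation: no order helps: past task-6, task-4, task-5, task-0, the free pool tops out at (2, 4, 4, 5), below what each blocked process needs in clamps.
One completion order for the rest: task-6, task-4, task-5, task-0. Check, step by step:
  pool = (2, 2, 0, 0)
  run task-6 (needs (2, 1, 0, 0), free (2, 2, 0, 0)); after release of (0, 0, 1, 1) the pool is (2, 2, 1, 1)
  run task-4 (needs (2, 1, 1, 1), free (2, 2, 1, 1)); after release of (0, 1, 1, 3) the pool is (2, 3, 2, 4)
  run task-5 (needs (1, 1, 0, 4), free (2, 3, 2, 4)); after release of (0, 0, 0, 1) the pool is (2, 3, 2, 5)
  run task-0 (needs (0, 2, 0, 5), free (2, 3, 2, 5)); after release of (0, 1, 2, 0) the pool is (2, 4, 4, 5)
None of the blocked processes ever fits:
  task-7 cannot run: need (0, 0, 5, 5) vs free (2, 4, 4, 5) (insufficient clamps)
  task-1 cannot run: need (5, 7, 5, 1) vs free (2, 4, 4, 5) (insufficient drills, saws and clamps)
  task-3 cannot run: need (3, 2, 5, 1) vs free (2, 4, 4, 5) (insufficient drills and clamps)
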